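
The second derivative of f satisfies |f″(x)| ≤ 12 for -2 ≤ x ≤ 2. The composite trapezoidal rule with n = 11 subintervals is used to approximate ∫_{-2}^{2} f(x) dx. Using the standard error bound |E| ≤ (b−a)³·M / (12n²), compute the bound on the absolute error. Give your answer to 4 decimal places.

|E| ≤ (4)³·12 / (12·11²) = 768/1452 = 0.5289.

0.5289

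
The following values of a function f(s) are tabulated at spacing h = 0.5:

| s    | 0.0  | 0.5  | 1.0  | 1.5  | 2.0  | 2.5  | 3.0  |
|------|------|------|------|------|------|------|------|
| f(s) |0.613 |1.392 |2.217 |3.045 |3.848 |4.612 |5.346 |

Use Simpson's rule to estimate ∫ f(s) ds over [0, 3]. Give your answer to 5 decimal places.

h = 0.5, n = 6.
(h/3)·[y₀ + 4y₁ + 2y₂ + 4y₃ + 2y₄ + 4y₅ + y₆] = 0.166667·(54.285) = 9.04750.

9.04750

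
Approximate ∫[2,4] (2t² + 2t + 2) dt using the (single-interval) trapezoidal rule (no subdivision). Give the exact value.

56

T = (b−a)/2 · [f(2) + f(4)] = 1·[14 + 42] = 56.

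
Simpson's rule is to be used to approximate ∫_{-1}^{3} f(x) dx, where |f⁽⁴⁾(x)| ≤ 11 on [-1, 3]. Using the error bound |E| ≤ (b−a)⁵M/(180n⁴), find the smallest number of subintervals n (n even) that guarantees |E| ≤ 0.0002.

Need 11264/(180n⁴) ≤ 0.0002.
n⁴ ≥ 11264/(180·0.0002) = 312889 ⇒ n ≥ 23.6509, so the smallest even n is 24. (n must be even for Simpson's rule.)

24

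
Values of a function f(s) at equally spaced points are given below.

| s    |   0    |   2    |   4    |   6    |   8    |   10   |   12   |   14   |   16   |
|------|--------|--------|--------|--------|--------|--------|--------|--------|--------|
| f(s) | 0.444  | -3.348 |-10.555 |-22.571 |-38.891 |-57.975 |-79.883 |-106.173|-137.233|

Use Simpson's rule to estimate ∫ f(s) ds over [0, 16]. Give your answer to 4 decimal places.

-770.4767

h = 2, n = 8.
(h/3)·[y₀ + 4y₁ + 2y₂ + 4y₃ + 2y₄ + 4y₅ + 2y₆ + 4y₇ + y₈] = 0.666667·(-1155.715) = -770.4767.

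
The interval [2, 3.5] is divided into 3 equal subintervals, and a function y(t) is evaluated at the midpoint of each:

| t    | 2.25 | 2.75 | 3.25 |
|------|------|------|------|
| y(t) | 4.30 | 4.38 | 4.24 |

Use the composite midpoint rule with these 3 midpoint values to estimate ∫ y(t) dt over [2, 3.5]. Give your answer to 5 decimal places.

h = 0.5, n = 3.
h·[y(m₁) + y(m₂) + y(m₃)] = 0.5·(12.92) = 6.46000.

6.46000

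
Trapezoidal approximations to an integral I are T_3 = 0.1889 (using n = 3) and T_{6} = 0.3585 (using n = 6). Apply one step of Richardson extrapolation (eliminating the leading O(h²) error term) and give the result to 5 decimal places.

R = (4·T_{6} − T_3) / 3 = (4·0.3585 − 0.1889)/3 = (1.2451)/3 = 0.41503.

0.41503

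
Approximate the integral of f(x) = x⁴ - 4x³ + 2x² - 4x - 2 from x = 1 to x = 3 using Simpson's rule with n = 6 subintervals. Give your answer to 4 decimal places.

h = (3 − 1)/6 = 0.333333.
Nodes x₀,…,x₆ = 1, 1.333333, 1.666667, 2, 2.333333, 2.666667, 3.
f(x) = x⁴ - 4x³ + 2x² - 4x - 2: f₀=-7, f₁=-10.098765, f₂=-13.913580, f₃=-18, f₄=-21.617284, f₅=-23.728395, f₆=-23.
(h/3)·[f₀ + 4f₁ + 2f₂ + 4f₃ + 2f₄ + 4f₅ + f₆] = 0.111111·(-308.370370) = -34.2634.

-34.2634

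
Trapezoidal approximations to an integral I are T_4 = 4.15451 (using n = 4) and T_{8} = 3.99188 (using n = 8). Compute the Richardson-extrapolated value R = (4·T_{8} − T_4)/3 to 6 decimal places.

3.937670

R = (4·T_{8} − T_4) / 3 = (4·3.99188 − 4.15451)/3 = (11.81301)/3 = 3.937670.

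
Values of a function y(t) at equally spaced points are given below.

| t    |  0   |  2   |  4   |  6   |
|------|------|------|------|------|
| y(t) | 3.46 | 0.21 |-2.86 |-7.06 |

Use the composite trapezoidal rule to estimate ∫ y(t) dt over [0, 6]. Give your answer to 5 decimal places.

h = 2, n = 3.
(h/2)·[y₀ + 2y₁ + 2y₂ + y₃] = 1·(-8.90) = -8.90000.

-8.90000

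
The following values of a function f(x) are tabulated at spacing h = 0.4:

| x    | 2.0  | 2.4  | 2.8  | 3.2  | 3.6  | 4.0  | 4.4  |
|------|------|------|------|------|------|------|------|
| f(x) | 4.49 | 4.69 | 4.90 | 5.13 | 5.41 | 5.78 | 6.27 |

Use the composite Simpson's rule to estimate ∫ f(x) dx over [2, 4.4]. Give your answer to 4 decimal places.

12.5040

h = 0.4, n = 6.
(h/3)·[y₀ + 4y₁ + 2y₂ + 4y₃ + 2y₄ + 4y₅ + y₆] = 0.133333·(93.78) = 12.5040.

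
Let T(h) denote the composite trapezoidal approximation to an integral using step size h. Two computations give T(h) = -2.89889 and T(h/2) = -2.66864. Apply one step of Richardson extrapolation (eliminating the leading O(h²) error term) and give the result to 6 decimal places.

R = (4·T(h/2) − T(h)) / 3 = (4·(-2.66864) − (-2.89889))/3 = (-7.77567)/3 = -2.591890.

-2.591890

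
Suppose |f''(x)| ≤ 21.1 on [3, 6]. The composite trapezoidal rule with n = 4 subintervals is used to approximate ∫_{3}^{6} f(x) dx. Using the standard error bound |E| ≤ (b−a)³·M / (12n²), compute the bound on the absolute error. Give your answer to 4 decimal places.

2.9672

|E| ≤ (3)³·21.1 / (12·4²) = 569.7/192 = 2.9672.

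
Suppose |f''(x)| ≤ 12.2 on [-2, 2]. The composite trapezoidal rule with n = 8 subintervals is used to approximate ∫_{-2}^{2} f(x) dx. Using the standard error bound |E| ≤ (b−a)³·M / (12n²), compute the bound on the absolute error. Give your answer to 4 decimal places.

|E| ≤ (4)³·12.2 / (12·8²) = 780.8/768 = 1.0167.

1.0167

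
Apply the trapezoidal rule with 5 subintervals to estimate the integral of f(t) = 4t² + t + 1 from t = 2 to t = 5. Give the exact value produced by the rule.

170.22

h = (5 − 2)/5 = 0.6.
Nodes t₀,…,t₅ = 2, 2.6, 3.2, 3.8, 4.4, 5.
f(t) = 4t² + t + 1: f₀=19, f₁=30.64, f₂=45.16, f₃=62.56, f₄=82.84, f₅=106.
(h/2)·[f₀ + 2f₁ + 2f₂ + 2f₃ + 2f₄ + f₅] = 0.3·(567.4) = 170.22.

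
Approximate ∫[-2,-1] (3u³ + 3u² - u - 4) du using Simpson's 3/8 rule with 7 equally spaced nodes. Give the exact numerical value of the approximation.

h = (-1 − (-2))/6 = 0.166667.
Nodes u₀,…,u₆ = -2, -1.833333, -1.666667, -1.5, -1.333333, -1.166667, -1.
f(u) = 3u³ + 3u² - u - 4: f₀=-14, f₁=-10.569444, f₂=-7.888889, f₃=-5.875, f₄=-4.444444, f₅=-3.513889, f₆=-3.
(3h/8)·[f₀ + 3f₁ + 3f₂ + 2f₃ + 3f₄ + 3f₅ + f₆] = 0.0625·(-108) = -6.75.

-6.75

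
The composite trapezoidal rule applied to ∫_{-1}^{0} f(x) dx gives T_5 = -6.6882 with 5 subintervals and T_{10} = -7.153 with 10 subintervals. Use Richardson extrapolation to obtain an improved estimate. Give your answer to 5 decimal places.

R = (4·T_{10} − T_5) / 3 = (4·(-7.153) − (-6.6882))/3 = (-21.9238)/3 = -7.30793.

-7.30793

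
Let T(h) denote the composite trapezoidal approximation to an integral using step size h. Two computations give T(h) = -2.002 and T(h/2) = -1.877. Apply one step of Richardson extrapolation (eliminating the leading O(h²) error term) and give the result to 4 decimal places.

R = (4·T(h/2) − T(h)) / 3 = (4·(-1.877) − (-2.002))/3 = (-5.506)/3 = -1.8353.

-1.8353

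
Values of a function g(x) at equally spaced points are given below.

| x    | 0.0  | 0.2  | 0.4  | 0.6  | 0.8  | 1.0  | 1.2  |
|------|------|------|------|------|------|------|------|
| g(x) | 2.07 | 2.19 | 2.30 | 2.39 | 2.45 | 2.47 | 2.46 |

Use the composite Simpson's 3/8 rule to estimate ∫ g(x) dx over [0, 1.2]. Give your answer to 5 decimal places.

2.81550

h = 0.2, n = 6.
(3h/8)·[y₀ + 3y₁ + 3y₂ + 2y₃ + 3y₄ + 3y₅ + y₆] = 0.075·(37.54) = 2.81550.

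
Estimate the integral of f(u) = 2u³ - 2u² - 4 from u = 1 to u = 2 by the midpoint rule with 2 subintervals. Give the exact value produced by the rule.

h = (2 − 1)/2 = 0.5.
Midpoints m₁,…,m₂ = 1.25, 1.75.
f(m₁)=-3.21875, f(m₂)=0.59375.
h·[f(m₁) + f(m₂)] = 0.5·(-2.625) = -1.3125.

-1.3125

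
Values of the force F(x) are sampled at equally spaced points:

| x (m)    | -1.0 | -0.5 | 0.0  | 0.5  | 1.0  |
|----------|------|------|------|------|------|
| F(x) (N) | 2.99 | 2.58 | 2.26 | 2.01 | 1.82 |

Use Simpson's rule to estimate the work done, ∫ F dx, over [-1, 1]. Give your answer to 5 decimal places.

4.61500

h = 0.5, n = 4.
(h/3)·[y₀ + 4y₁ + 2y₂ + 4y₃ + y₄] = 0.166667·(27.69) = 4.61500.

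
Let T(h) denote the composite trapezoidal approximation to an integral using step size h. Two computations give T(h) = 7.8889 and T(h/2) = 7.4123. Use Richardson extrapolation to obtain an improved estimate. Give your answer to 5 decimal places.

R = (4·T(h/2) − T(h)) / 3 = (4·7.4123 − 7.8889)/3 = (21.7603)/3 = 7.25343.

7.25343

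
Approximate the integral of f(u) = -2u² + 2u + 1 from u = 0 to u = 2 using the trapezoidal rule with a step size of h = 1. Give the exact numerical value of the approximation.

0

h = (2 − 0)/2 = 1.
Nodes u₀,…,u₂ = 0, 1, 2.
f(u) = -2u² + 2u + 1: f₀=1, f₁=1, f₂=-3.
(h/2)·[f₀ + 2f₁ + f₂] = 0.5·(0) = 0.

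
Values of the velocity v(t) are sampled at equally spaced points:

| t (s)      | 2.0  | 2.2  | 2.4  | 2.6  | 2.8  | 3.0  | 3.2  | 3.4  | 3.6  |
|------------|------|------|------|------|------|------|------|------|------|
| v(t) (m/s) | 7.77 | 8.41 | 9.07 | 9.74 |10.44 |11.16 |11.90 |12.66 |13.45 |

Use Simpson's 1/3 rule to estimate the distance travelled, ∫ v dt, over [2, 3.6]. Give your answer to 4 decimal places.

h = 0.2, n = 8.
(h/3)·[y₀ + 4y₁ + 2y₂ + 4y₃ + 2y₄ + 4y₅ + 2y₆ + 4y₇ + y₈] = 0.066667·(251.92) = 16.7947.

16.7947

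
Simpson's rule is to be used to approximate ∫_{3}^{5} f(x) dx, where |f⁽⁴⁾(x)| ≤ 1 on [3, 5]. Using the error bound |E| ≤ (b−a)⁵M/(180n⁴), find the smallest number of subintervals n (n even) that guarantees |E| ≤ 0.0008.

4

Need 32/(180n⁴) ≤ 0.0008.
n⁴ ≥ 32/(180·0.0008) = 222.222 ⇒ n ≥ 3.8610, so the smallest even n is 4. (n must be even for Simpson's rule.)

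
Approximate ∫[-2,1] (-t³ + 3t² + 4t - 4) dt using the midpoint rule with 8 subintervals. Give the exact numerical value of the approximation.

h = (1 − (-2))/8 = 0.375.
Midpoints m₁,…,m₈ = -1.8125, -1.4375, -1.0625, -0.6875, -0.3125, 0.0625, 0.4375, 0.8125.
f(m₁)=4.559814453125, f(m₂)=-0.580322265625, f(m₃)=-3.663818359375, f(m₄)=-5.007080078125, f(m₅)=-4.926513671875, f(m₆)=-3.738525390625, f(m₇)=-1.759521484375, f(m₈)=0.694091796875.
h·[f(m₁) + f(m₂) + f(m₃) + f(m₄) + f(m₅) + f(m₆) + f(m₇) + f(m₈)] = 0.375·(-14.421875) = -5.408203125.

-5.408203125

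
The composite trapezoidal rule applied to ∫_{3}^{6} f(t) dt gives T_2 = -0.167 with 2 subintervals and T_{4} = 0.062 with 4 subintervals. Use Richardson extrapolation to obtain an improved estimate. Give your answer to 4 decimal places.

R = (4·T_{4} − T_2) / 3 = (4·0.062 − (-0.167))/3 = (0.415)/3 = 0.1383.

0.1383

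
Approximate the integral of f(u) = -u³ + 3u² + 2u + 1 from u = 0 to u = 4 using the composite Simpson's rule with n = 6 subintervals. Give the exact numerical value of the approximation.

h = (4 − 0)/6 = 0.666667.
Nodes u₀,…,u₆ = 0, 0.666667, 1.333333, 2, 2.666667, 3.333333, 4.
f(u) = -u³ + 3u² + 2u + 1: f₀=1, f₁=3.370370, f₂=6.629630, f₃=9, f₄=8.703704, f₅=3.962963, f₆=-7.
(h/3)·[f₀ + 4f₁ + 2f₂ + 4f₃ + 2f₄ + 4f₅ + f₆] = 0.222222·(90) = 20.

20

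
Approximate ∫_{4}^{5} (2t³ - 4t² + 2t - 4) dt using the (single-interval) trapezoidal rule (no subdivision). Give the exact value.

T = (b−a)/2 · [f(4) + f(5)] = 0.5·[68 + 156] = 112.

112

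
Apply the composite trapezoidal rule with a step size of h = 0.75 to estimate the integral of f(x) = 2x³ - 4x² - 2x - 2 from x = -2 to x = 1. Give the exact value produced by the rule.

-24.46875

h = (1 − (-2))/4 = 0.75.
Nodes x₀,…,x₄ = -2, -1.25, -0.5, 0.25, 1.
f(x) = 2x³ - 4x² - 2x - 2: f₀=-30, f₁=-9.65625, f₂=-2.25, f₃=-2.71875, f₄=-6.
(h/2)·[f₀ + 2f₁ + 2f₂ + 2f₃ + f₄] = 0.375·(-65.25) = -24.46875.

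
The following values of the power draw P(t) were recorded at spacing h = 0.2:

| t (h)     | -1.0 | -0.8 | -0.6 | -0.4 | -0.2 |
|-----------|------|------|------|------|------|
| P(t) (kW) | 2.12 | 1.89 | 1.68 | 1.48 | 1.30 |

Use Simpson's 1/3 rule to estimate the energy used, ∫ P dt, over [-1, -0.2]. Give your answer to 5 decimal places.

1.35067

h = 0.2, n = 4.
(h/3)·[y₀ + 4y₁ + 2y₂ + 4y₃ + y₄] = 0.066667·(20.26) = 1.35067.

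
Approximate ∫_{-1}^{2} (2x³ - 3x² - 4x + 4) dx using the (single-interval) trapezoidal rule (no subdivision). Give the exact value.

4.5

T = (b−a)/2 · [f(-1) + f(2)] = 1.5·[3 + 0] = 4.5.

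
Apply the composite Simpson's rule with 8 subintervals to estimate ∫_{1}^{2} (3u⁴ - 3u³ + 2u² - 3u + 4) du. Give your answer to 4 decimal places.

h = (2 − 1)/8 = 0.125.
Nodes u₀,…,u₈ = 1, 1.125, 1.25, 1.375, 1.5, 1.625, 1.75, 1.875, 2.
f(u) = 3u⁴ - 3u³ + 2u² - 3u + 4: f₀=3, f₁=3.690185546875, f₂=4.83984375, f₃=6.580810546875, f₄=9.0625, f₅=12.451904296875, f₆=16.93359375, f₇=22.709716796875, f₈=30.
(h/3)·[f₀ + 4f₁ + 2f₂ + 4f₃ + 2f₄ + 4f₅ + 2f₆ + 4f₇ + f₈] = 0.041667·(276.40234375) = 11.5168.

11.5168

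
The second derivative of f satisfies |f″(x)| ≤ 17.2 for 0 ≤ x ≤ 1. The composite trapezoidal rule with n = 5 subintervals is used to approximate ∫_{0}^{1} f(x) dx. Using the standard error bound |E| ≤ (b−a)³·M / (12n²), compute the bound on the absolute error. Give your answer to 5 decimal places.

|E| ≤ (1)³·17.2 / (12·5²) = 17.2/300 = 0.05733.

0.05733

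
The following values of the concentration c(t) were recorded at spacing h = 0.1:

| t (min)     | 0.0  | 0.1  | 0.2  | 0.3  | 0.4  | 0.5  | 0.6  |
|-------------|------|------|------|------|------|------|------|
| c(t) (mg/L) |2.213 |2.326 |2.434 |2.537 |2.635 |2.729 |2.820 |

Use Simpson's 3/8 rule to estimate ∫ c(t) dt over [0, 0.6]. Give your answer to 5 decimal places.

1.51796

h = 0.1, n = 6.
(3h/8)·[y₀ + 3y₁ + 3y₂ + 2y₃ + 3y₄ + 3y₅ + y₆] = 0.0375·(40.479) = 1.51796.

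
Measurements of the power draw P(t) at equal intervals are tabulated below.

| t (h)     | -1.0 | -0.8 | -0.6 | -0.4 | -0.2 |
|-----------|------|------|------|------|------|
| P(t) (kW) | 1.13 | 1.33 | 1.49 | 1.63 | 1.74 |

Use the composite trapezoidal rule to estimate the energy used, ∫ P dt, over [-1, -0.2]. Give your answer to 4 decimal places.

1.1770

h = 0.2, n = 4.
(h/2)·[y₀ + 2y₁ + 2y₂ + 2y₃ + y₄] = 0.1·(11.77) = 1.1770.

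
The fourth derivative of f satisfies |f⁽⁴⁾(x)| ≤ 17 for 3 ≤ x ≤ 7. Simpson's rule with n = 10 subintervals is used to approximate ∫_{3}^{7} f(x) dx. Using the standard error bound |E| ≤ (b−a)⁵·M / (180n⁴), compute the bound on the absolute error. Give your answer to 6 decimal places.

|E| ≤ (4)⁵·17 / (180·10⁴) = 17408/1800000 = 0.009671.

0.009671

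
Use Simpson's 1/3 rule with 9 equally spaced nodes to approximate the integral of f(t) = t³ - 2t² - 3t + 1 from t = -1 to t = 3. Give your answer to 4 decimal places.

h = (3 − (-1))/8 = 0.5.
Nodes t₀,…,t₈ = -1, -0.5, 0, 0.5, 1, 1.5, 2, 2.5, 3.
f(t) = t³ - 2t² - 3t + 1: f₀=1, f₁=1.875, f₂=1, f₃=-0.875, f₄=-3, f₅=-4.625, f₆=-5, f₇=-3.375, f₈=1.
(h/3)·[f₀ + 4f₁ + 2f₂ + 4f₃ + 2f₄ + 4f₅ + 2f₆ + 4f₇ + f₈] = 0.166667·(-40) = -6.6667.

-6.6667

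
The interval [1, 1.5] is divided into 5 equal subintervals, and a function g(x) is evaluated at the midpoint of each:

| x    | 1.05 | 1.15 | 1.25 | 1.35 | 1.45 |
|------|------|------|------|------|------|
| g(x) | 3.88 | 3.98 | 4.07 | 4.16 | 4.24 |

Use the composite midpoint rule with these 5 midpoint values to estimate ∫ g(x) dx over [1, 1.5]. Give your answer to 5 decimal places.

h = 0.1, n = 5.
h·[y(m₁) + y(m₂) + y(m₃) + y(m₄) + y(m₅)] = 0.1·(20.33) = 2.03300.

2.03300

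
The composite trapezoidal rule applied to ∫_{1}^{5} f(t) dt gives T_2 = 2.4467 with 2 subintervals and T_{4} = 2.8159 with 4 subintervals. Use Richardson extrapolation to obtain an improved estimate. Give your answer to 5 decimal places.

2.93897

R = (4·T_{4} − T_2) / 3 = (4·2.8159 − 2.4467)/3 = (8.8169)/3 = 2.93897.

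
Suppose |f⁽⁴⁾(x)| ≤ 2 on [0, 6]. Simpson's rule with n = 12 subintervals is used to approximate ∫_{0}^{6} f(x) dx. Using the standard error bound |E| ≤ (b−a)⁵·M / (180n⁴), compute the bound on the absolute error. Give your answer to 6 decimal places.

|E| ≤ (6)⁵·2 / (180·12⁴) = 15552/3732480 = 0.004167.

0.004167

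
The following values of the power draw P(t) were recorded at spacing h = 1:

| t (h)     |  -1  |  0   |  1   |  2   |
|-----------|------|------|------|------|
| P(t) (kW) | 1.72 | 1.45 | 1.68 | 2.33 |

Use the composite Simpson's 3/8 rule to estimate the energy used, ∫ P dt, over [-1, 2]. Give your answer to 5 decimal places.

h = 1, n = 3.
(3h/8)·[y₀ + 3y₁ + 3y₂ + y₃] = 0.375·(13.44) = 5.04000.

5.04000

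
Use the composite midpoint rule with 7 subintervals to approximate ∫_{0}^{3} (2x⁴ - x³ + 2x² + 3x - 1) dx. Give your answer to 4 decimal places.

103.9176

h = (3 − 0)/7 = 0.428571.
Midpoints m₁,…,m₇ = 0.214286, 0.642857, 1.071429, 1.5, 1.928571, 2.357143, 2.785714.
f(m₁)=-0.270929, f(m₂)=1.831008, f(m₃)=5.915868, f(m₄)=14.75, f(m₅)=32.719075, f(m₆)=65.828092, f(m₇)=121.701374.
h·[f(m₁) + f(m₂) + f(m₃) + f(m₄) + f(m₅) + f(m₆) + f(m₇)] = 0.428571·(242.474490) = 103.9176.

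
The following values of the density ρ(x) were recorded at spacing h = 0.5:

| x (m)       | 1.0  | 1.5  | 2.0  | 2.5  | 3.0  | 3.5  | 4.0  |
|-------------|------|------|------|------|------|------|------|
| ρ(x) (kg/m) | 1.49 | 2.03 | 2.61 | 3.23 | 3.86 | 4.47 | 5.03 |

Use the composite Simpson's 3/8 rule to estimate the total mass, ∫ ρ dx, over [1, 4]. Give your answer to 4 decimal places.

h = 0.5, n = 6.
(3h/8)·[y₀ + 3y₁ + 3y₂ + 2y₃ + 3y₄ + 3y₅ + y₆] = 0.1875·(51.89) = 9.7294.

9.7294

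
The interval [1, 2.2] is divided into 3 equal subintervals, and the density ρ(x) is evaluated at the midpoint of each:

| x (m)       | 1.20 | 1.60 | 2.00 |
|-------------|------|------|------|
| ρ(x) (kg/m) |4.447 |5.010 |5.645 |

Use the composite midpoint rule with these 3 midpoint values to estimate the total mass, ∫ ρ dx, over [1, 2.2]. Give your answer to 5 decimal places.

6.04080

h = 0.4, n = 3.
h·[y(m₁) + y(m₂) + y(m₃)] = 0.4·(15.102) = 6.04080.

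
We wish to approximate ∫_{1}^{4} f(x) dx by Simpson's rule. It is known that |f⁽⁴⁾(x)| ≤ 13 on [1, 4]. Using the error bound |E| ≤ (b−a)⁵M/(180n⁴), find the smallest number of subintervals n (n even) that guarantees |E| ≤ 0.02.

6

Need 3159/(180n⁴) ≤ 0.02.
n⁴ ≥ 3159/(180·0.02) = 877.5 ⇒ n ≥ 5.4427, so the smallest even n is 6. (n must be even for Simpson's rule.)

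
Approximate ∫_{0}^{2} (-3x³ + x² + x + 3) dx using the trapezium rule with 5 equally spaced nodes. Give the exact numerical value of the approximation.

-2

h = (2 − 0)/4 = 0.5.
Nodes x₀,…,x₄ = 0, 0.5, 1, 1.5, 2.
f(x) = -3x³ + x² + x + 3: f₀=3, f₁=3.375, f₂=2, f₃=-3.375, f₄=-15.
(h/2)·[f₀ + 2f₁ + 2f₂ + 2f₃ + f₄] = 0.25·(-8) = -2.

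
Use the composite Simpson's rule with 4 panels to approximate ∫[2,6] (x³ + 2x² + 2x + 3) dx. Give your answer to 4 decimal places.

h = (6 − 2)/4 = 1.
Nodes x₀,…,x₄ = 2, 3, 4, 5, 6.
f(x) = x³ + 2x² + 2x + 3: f₀=23, f₁=54, f₂=107, f₃=188, f₄=303.
(h/3)·[f₀ + 4f₁ + 2f₂ + 4f₃ + f₄] = 0.333333·(1508) = 502.6667.

502.6667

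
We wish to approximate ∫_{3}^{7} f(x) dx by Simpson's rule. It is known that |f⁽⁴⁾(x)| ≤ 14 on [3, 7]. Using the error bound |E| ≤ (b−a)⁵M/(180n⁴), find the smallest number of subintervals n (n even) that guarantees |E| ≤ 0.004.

12

Need 14336/(180n⁴) ≤ 0.004.
n⁴ ≥ 14336/(180·0.004) = 19911.1 ⇒ n ≥ 11.8788, so the smallest even n is 12. (n must be even for Simpson's rule.)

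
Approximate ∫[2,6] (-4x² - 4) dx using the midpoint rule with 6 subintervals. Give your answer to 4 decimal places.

-292.7407

h = (6 − 2)/6 = 0.666667.
Midpoints m₁,…,m₆ = 2.333333, 3, 3.666667, 4.333333, 5, 5.666667.
f(m₁)=-25.777778, f(m₂)=-40, f(m₃)=-57.777778, f(m₄)=-79.111111, f(m₅)=-104, f(m₆)=-132.444444.
h·[f(m₁) + f(m₂) + f(m₃) + f(m₄) + f(m₅) + f(m₆)] = 0.666667·(-439.111111) = -292.7407.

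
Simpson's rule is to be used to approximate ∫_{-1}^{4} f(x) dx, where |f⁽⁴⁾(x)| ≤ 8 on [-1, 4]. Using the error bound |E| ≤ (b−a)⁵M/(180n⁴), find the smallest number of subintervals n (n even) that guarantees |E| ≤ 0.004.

14

Need 25000/(180n⁴) ≤ 0.004.
n⁴ ≥ 25000/(180·0.004) = 34722.2 ⇒ n ≥ 13.6506, so the smallest even n is 14. (n must be even for Simpson's rule.)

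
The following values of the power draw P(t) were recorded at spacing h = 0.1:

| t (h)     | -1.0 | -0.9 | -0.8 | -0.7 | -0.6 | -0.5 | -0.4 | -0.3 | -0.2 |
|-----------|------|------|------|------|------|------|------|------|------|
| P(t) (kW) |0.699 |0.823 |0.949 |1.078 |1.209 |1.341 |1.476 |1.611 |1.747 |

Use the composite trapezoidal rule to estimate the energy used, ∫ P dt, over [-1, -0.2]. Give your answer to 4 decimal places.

h = 0.1, n = 8.
(h/2)·[y₀ + 2y₁ + 2y₂ + 2y₃ + 2y₄ + 2y₅ + 2y₆ + 2y₇ + y₈] = 0.05·(19.420) = 0.9710.

0.9710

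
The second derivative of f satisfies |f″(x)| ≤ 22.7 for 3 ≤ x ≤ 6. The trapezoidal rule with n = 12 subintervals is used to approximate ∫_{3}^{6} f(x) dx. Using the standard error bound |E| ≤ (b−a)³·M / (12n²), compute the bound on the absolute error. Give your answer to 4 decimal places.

|E| ≤ (3)³·22.7 / (12·12²) = 612.9/1728 = 0.3547.

0.3547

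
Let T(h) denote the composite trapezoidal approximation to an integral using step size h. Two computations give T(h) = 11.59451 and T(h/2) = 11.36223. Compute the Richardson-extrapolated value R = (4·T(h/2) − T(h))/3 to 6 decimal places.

R = (4·T(h/2) − T(h)) / 3 = (4·11.36223 − 11.59451)/3 = (33.85441)/3 = 11.284803.

11.284803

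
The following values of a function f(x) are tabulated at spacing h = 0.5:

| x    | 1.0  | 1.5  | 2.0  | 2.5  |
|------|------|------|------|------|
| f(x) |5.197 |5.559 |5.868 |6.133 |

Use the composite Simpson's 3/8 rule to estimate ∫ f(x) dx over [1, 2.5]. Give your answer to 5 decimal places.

8.55206

h = 0.5, n = 3.
(3h/8)·[y₀ + 3y₁ + 3y₂ + y₃] = 0.1875·(45.611) = 8.55206.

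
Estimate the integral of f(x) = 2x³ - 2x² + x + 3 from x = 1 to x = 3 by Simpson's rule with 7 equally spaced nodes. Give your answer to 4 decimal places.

32.6667

h = (3 − 1)/6 = 0.333333.
Nodes x₀,…,x₆ = 1, 1.333333, 1.666667, 2, 2.333333, 2.666667, 3.
f(x) = 2x³ - 2x² + x + 3: f₀=4, f₁=5.518519, f₂=8.370370, f₃=13, f₄=19.851852, f₅=29.370370, f₆=42.
(h/3)·[f₀ + 4f₁ + 2f₂ + 4f₃ + 2f₄ + 4f₅ + f₆] = 0.111111·(294) = 32.6667.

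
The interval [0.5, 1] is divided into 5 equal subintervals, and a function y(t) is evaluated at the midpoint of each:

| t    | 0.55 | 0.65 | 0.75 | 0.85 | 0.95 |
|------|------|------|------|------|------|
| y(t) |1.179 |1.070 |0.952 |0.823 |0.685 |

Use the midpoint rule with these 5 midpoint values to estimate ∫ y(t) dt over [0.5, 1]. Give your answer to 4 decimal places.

0.4709

h = 0.1, n = 5.
h·[y(m₁) + y(m₂) + y(m₃) + y(m₄) + y(m₅)] = 0.1·(4.709) = 0.4709.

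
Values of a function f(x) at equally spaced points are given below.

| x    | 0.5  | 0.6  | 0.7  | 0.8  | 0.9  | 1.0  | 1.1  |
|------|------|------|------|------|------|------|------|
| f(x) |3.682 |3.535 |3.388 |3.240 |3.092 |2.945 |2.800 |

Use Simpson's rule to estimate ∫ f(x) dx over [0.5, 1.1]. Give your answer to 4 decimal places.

1.9441

h = 0.1, n = 6.
(h/3)·[y₀ + 4y₁ + 2y₂ + 4y₃ + 2y₄ + 4y₅ + y₆] = 0.033333·(58.322) = 1.9441.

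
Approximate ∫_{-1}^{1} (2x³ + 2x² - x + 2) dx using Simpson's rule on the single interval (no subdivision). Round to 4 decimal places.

S = (b−a)/6 · [f(-1) + 4f(0) + f(1)] = 0.333333·[3 + 4·2 + 5] = 5.3333.

5.3333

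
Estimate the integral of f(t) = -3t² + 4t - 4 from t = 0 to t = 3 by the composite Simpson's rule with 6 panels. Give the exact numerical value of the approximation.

h = (3 − 0)/6 = 0.5.
Nodes t₀,…,t₆ = 0, 0.5, 1, 1.5, 2, 2.5, 3.
f(t) = -3t² + 4t - 4: f₀=-4, f₁=-2.75, f₂=-3, f₃=-4.75, f₄=-8, f₅=-12.75, f₆=-19.
(h/3)·[f₀ + 4f₁ + 2f₂ + 4f₃ + 2f₄ + 4f₅ + f₆] = 0.166667·(-126) = -21.

-21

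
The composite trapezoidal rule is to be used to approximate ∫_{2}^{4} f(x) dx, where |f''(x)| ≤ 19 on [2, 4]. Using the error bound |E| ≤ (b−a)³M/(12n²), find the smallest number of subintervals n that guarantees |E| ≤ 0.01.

36

Need 152/(12n²) ≤ 0.01.
n² ≥ 152/(12·0.01) = 1266.67 ⇒ n ≥ 35.5903, so the smallest n is 36.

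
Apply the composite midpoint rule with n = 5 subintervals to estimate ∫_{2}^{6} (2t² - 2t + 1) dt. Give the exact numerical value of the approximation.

110.24

h = (6 − 2)/5 = 0.8.
Midpoints m₁,…,m₅ = 2.4, 3.2, 4, 4.8, 5.6.
f(m₁)=7.72, f(m₂)=15.08, f(m₃)=25, f(m₄)=37.48, f(m₅)=52.52.
h·[f(m₁) + f(m₂) + f(m₃) + f(m₄) + f(m₅)] = 0.8·(137.8) = 110.24.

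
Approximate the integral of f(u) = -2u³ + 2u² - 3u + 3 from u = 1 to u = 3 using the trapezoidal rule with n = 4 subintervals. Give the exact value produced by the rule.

h = (3 − 1)/4 = 0.5.
Nodes u₀,…,u₄ = 1, 1.5, 2, 2.5, 3.
f(u) = -2u³ + 2u² - 3u + 3: f₀=0, f₁=-3.75, f₂=-11, f₃=-23.25, f₄=-42.
(h/2)·[f₀ + 2f₁ + 2f₂ + 2f₃ + f₄] = 0.25·(-118) = -29.5.

-29.5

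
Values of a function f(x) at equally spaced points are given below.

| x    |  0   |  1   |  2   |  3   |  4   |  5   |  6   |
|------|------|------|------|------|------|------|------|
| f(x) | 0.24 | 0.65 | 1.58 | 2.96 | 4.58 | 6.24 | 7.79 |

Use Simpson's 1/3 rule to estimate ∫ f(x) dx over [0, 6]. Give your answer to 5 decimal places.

h = 1, n = 6.
(h/3)·[y₀ + 4y₁ + 2y₂ + 4y₃ + 2y₄ + 4y₅ + y₆] = 0.333333·(59.75) = 19.91667.

19.91667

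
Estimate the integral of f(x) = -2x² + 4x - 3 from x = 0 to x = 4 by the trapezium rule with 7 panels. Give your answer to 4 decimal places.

-23.1020

h = (4 − 0)/7 = 0.571429.
Nodes x₀,…,x₇ = 0, 0.571429, 1.142857, 1.714286, 2.285714, 2.857143, 3.428571, 4.
f(x) = -2x² + 4x - 3: f₀=-3, f₁=-1.367347, f₂=-1.040816, f₃=-2.020408, f₄=-4.306122, f₅=-7.897959, f₆=-12.795918, f₇=-19.
(h/2)·[f₀ + 2f₁ + 2f₂ + 2f₃ + 2f₄ + 2f₅ + 2f₆ + f₇] = 0.285714·(-80.857143) = -23.1020.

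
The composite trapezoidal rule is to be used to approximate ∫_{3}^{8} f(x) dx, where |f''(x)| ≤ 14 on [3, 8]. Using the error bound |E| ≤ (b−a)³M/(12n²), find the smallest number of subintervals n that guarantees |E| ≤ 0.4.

20

Need 1750/(12n²) ≤ 0.4.
n² ≥ 1750/(12·0.4) = 364.583 ⇒ n ≥ 19.0941, so the smallest n is 20.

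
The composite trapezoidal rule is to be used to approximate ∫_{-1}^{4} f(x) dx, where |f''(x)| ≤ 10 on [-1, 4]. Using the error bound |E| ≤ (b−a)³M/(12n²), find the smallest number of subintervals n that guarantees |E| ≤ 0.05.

46

Need 1250/(12n²) ≤ 0.05.
n² ≥ 1250/(12·0.05) = 2083.33 ⇒ n ≥ 45.6435, so the smallest n is 46.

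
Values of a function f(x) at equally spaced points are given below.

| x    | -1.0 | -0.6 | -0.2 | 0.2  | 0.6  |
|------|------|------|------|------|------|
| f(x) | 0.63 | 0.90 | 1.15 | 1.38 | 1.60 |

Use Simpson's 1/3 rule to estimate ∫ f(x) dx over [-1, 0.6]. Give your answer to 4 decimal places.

h = 0.4, n = 4.
(h/3)·[y₀ + 4y₁ + 2y₂ + 4y₃ + y₄] = 0.133333·(13.65) = 1.8200.

1.8200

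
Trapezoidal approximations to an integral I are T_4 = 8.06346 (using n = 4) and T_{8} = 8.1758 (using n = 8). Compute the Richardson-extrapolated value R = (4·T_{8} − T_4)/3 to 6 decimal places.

8.213247

R = (4·T_{8} − T_4) / 3 = (4·8.1758 − 8.06346)/3 = (24.63974)/3 = 8.213247.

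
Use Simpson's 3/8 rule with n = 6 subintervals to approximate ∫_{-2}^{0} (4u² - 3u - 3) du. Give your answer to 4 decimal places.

h = (0 − (-2))/6 = 0.333333.
Nodes u₀,…,u₆ = -2, -1.666667, -1.333333, -1, -0.666667, -0.333333, 0.
f(u) = 4u² - 3u - 3: f₀=19, f₁=13.111111, f₂=8.111111, f₃=4, f₄=0.777778, f₅=-1.555556, f₆=-3.
(3h/8)·[f₀ + 3f₁ + 3f₂ + 2f₃ + 3f₄ + 3f₅ + f₆] = 0.125·(85.333333) = 10.6667.

10.6667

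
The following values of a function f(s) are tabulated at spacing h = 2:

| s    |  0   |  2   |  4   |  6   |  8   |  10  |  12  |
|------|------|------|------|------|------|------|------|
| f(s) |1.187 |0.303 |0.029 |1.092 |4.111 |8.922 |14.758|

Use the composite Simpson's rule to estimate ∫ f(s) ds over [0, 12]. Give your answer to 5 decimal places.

43.66200

h = 2, n = 6.
(h/3)·[y₀ + 4y₁ + 2y₂ + 4y₃ + 2y₄ + 4y₅ + y₆] = 0.666667·(65.493) = 43.66200.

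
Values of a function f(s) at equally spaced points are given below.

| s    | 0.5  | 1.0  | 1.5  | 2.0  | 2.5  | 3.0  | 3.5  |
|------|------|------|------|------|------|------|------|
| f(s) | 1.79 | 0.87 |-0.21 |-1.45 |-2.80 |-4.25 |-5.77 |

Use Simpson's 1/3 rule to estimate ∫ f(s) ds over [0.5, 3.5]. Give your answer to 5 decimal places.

-4.88667

h = 0.5, n = 6.
(h/3)·[y₀ + 4y₁ + 2y₂ + 4y₃ + 2y₄ + 4y₅ + y₆] = 0.166667·(-29.32) = -4.88667.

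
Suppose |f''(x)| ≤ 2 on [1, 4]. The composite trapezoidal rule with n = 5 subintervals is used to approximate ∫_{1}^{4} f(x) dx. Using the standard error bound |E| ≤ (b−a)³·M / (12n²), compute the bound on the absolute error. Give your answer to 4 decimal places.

0.1800

|E| ≤ (3)³·2 / (12·5²) = 54/300 = 0.1800.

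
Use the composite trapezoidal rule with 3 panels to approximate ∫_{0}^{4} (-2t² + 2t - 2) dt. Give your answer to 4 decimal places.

-37.0370

h = (4 − 0)/3 = 1.333333.
Nodes t₀,…,t₃ = 0, 1.333333, 2.666667, 4.
f(t) = -2t² + 2t - 2: f₀=-2, f₁=-2.888889, f₂=-10.888889, f₃=-26.
(h/2)·[f₀ + 2f₁ + 2f₂ + f₃] = 0.666667·(-55.555556) = -37.0370.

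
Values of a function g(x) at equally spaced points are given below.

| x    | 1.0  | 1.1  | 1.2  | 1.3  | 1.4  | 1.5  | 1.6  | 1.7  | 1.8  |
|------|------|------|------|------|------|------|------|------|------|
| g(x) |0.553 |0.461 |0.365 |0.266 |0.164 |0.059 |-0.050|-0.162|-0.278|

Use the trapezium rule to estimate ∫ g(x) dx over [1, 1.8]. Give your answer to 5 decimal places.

h = 0.1, n = 8.
(h/2)·[y₀ + 2y₁ + 2y₂ + 2y₃ + 2y₄ + 2y₅ + 2y₆ + 2y₇ + y₈] = 0.05·(2.481) = 0.12405.

0.12405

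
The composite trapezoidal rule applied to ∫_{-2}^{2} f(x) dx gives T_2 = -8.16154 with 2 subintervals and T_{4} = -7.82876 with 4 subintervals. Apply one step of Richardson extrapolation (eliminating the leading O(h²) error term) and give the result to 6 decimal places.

R = (4·T_{4} − T_2) / 3 = (4·(-7.82876) − (-8.16154))/3 = (-23.15350)/3 = -7.717833.

-7.717833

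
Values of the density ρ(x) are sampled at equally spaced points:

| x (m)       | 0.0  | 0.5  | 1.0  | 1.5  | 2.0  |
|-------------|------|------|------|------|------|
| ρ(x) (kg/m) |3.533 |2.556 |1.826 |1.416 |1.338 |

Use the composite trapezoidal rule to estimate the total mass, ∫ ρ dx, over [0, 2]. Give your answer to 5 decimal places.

4.11675

h = 0.5, n = 4.
(h/2)·[y₀ + 2y₁ + 2y₂ + 2y₃ + y₄] = 0.25·(16.467) = 4.11675.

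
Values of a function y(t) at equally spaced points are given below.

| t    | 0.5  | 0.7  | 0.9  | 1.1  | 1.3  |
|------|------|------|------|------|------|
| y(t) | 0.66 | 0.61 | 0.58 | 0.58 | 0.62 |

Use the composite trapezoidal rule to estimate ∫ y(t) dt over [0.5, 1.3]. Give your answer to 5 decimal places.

h = 0.2, n = 4.
(h/2)·[y₀ + 2y₁ + 2y₂ + 2y₃ + y₄] = 0.1·(4.82) = 0.48200.

0.48200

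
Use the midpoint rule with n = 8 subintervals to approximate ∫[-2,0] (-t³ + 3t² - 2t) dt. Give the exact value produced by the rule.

h = (0 − (-2))/8 = 0.25.
Midpoints m₁,…,m₈ = -1.875, -1.625, -1.375, -1.125, -0.875, -0.625, -0.375, -0.125.
f(m₁)=20.888671875, f(m₂)=15.462890625, f(m₃)=11.021484375, f(m₄)=7.470703125, f(m₅)=4.716796875, f(m₆)=2.666015625, f(m₇)=1.224609375, f(m₈)=0.298828125.
h·[f(m₁) + f(m₂) + f(m₃) + f(m₄) + f(m₅) + f(m₆) + f(m₇) + f(m₈)] = 0.25·(63.75) = 15.9375.

15.9375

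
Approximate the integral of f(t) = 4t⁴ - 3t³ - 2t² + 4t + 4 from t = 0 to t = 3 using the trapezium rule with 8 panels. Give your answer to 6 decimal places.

h = (3 − 0)/8 = 0.375.
Nodes t₀,…,t₈ = 0, 0.375, 0.75, 1.125, 1.5, 1.875, 2.25, 2.625, 3.
f(t) = 4t⁴ - 3t³ - 2t² + 4t + 4: f₀=4, f₁=5.1396484375, f₂=5.875, f₃=8.1044921875, f₄=15.625, f₅=34.1318359375, f₆=71.21875, f₇=136.3779296875, f₈=241.
(h/2)·[f₀ + 2f₁ + 2f₂ + 2f₃ + 2f₄ + 2f₅ + 2f₆ + 2f₇ + f₈] = 0.1875·(797.9453125) = 149.614746.

149.614746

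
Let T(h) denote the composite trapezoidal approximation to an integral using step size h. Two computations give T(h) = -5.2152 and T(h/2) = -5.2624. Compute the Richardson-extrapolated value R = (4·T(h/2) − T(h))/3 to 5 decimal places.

-5.27813

R = (4·T(h/2) − T(h)) / 3 = (4·(-5.2624) − (-5.2152))/3 = (-15.8344)/3 = -5.27813.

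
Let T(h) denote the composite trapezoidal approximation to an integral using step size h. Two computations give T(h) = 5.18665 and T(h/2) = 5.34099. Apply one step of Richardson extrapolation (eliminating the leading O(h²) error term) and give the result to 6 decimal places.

R = (4·T(h/2) − T(h)) / 3 = (4·5.34099 − 5.18665)/3 = (16.17731)/3 = 5.392437.

5.392437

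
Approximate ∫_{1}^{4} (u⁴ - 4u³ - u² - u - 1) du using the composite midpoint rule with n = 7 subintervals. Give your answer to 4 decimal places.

-82.4022

h = (4 − 1)/7 = 0.428571.
Midpoints m₁,…,m₇ = 1.214286, 1.642857, 2.071429, 2.5, 2.928571, 3.357143, 3.785714.
f(m₁)=-8.676463, f(m₂)=-15.793498, f(m₃)=-24.503618, f(m₄)=-33.1875, f(m₅)=-39.416155, f(m₆)=-39.950932, f(m₇)=-30.743518.
h·[f(m₁) + f(m₂) + f(m₃) + f(m₄) + f(m₅) + f(m₆) + f(m₇)] = 0.428571·(-192.271684) = -82.4022.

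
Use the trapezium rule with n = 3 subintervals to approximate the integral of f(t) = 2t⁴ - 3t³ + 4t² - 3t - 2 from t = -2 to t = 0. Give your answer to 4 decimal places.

h = (0 − (-2))/3 = 0.666667.
Nodes t₀,…,t₃ = -2, -1.333333, -0.666667, 0.
f(t) = 2t⁴ - 3t³ + 4t² - 3t - 2: f₀=76, f₁=22.543210, f₂=3.061728, f₃=-2.
(h/2)·[f₀ + 2f₁ + 2f₂ + f₃] = 0.333333·(125.209877) = 41.7366.

41.7366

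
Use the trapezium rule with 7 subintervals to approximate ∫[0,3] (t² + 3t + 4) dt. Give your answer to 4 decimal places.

34.5918

h = (3 − 0)/7 = 0.428571.
Nodes t₀,…,t₇ = 0, 0.428571, 0.857143, 1.285714, 1.714286, 2.142857, 2.571429, 3.
f(t) = t² + 3t + 4: f₀=4, f₁=5.469388, f₂=7.306122, f₃=9.510204, f₄=12.081633, f₅=15.020408, f₆=18.326531, f₇=22.
(h/2)·[f₀ + 2f₁ + 2f₂ + 2f₃ + 2f₄ + 2f₅ + 2f₆ + f₇] = 0.214286·(161.428571) = 34.5918.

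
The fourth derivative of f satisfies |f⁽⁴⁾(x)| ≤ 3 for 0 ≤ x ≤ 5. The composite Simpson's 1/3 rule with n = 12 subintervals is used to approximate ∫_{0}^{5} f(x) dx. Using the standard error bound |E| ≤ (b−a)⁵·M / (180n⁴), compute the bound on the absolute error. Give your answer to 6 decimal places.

|E| ≤ (5)⁵·3 / (180·12⁴) = 9375/3732480 = 0.002512.

0.002512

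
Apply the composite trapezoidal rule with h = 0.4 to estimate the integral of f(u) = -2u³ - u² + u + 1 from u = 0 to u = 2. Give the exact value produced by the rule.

h = (2 − 0)/5 = 0.4.
Nodes u₀,…,u₅ = 0, 0.4, 0.8, 1.2, 1.6, 2.
f(u) = -2u³ - u² + u + 1: f₀=1, f₁=1.112, f₂=0.136, f₃=-2.696, f₄=-8.152, f₅=-17.
(h/2)·[f₀ + 2f₁ + 2f₂ + 2f₃ + 2f₄ + f₅] = 0.2·(-35.2) = -7.04.

-7.04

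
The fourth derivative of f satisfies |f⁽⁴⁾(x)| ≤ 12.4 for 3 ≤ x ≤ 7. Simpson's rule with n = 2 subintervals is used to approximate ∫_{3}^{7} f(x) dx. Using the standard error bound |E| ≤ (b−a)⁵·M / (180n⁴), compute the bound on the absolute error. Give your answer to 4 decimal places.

|E| ≤ (4)⁵·12.4 / (180·2⁴) = 12697.6/2880 = 4.4089.

4.4089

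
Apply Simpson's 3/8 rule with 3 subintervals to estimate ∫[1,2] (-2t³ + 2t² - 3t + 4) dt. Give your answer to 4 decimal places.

h = (2 − 1)/3 = 0.333333.
Nodes t₀,…,t₃ = 1, 1.333333, 1.666667, 2.
f(t) = -2t³ + 2t² - 3t + 4: f₀=1, f₁=-1.185185, f₂=-4.703704, f₃=-10.
(3h/8)·[f₀ + 3f₁ + 3f₂ + f₃] = 0.125·(-26.666667) = -3.3333.

-3.3333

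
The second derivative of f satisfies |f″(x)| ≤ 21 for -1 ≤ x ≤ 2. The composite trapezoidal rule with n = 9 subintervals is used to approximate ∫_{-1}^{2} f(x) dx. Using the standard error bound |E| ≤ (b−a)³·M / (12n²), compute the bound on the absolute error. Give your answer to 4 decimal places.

|E| ≤ (3)³·21 / (12·9²) = 567/972 = 0.5833.

0.5833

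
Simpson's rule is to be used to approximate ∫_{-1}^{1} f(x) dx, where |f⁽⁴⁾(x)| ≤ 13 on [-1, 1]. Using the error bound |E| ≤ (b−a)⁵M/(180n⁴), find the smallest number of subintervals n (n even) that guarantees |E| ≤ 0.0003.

Need 416/(180n⁴) ≤ 0.0003.
n⁴ ≥ 416/(180·0.0003) = 7703.7 ⇒ n ≥ 9.3686, so the smallest even n is 10. (n must be even for Simpson's rule.)

10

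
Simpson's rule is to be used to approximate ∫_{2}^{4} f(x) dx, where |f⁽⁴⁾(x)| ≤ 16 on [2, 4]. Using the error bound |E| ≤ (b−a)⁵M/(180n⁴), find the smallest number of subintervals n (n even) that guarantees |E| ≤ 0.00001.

24

Need 512/(180n⁴) ≤ 0.00001.
n⁴ ≥ 512/(180·0.00001) = 284444 ⇒ n ≥ 23.0940, so the smallest even n is 24. (n must be even for Simpson's rule.)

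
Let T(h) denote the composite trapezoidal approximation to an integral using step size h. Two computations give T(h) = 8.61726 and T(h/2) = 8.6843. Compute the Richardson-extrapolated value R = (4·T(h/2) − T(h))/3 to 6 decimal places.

R = (4·T(h/2) − T(h)) / 3 = (4·8.6843 − 8.61726)/3 = (26.11994)/3 = 8.706647.

8.706647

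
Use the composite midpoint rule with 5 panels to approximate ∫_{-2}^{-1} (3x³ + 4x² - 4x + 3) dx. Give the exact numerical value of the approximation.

h = (-1 − (-2))/5 = 0.2.
Midpoints m₁,…,m₅ = -1.9, -1.7, -1.5, -1.3, -1.1.
f(m₁)=4.463, f(m₂)=6.621, f(m₃)=7.875, f(m₄)=8.369, f(m₅)=8.247.
h·[f(m₁) + f(m₂) + f(m₃) + f(m₄) + f(m₅)] = 0.2·(35.575) = 7.115.

7.115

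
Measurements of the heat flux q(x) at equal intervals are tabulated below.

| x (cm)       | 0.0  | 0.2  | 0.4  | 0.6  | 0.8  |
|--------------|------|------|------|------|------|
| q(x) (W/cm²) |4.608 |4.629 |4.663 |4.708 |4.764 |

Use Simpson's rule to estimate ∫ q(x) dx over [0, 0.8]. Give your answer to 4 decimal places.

h = 0.2, n = 4.
(h/3)·[y₀ + 4y₁ + 2y₂ + 4y₃ + y₄] = 0.066667·(56.046) = 3.7364.

3.7364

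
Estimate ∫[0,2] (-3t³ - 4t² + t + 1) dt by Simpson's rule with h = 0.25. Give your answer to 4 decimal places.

-18.6667

h = (2 − 0)/8 = 0.25.
Nodes t₀,…,t₈ = 0, 0.25, 0.5, 0.75, 1, 1.25, 1.5, 1.75, 2.
f(t) = -3t³ - 4t² + t + 1: f₀=1, f₁=0.953125, f₂=0.125, f₃=-1.765625, f₄=-5, f₅=-9.859375, f₆=-16.625, f₇=-25.578125, f₈=-37.
(h/3)·[f₀ + 4f₁ + 2f₂ + 4f₃ + 2f₄ + 4f₅ + 2f₆ + 4f₇ + f₈] = 0.083333·(-224) = -18.6667.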